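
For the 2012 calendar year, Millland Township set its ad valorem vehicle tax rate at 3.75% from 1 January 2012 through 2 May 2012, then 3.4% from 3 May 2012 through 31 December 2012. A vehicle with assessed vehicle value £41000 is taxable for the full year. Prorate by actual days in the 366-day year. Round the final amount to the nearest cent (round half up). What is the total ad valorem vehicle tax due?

1 January – 2 May 2012: 123 days at 3.75% → £41000 × 3.75% × 123/366 = £516.7008
3 May – 31 December 2012: 243 days at 3.4% → £41000 × 3.4% × 243/366 = £925.5246
Total = £1442.2254

£1442.23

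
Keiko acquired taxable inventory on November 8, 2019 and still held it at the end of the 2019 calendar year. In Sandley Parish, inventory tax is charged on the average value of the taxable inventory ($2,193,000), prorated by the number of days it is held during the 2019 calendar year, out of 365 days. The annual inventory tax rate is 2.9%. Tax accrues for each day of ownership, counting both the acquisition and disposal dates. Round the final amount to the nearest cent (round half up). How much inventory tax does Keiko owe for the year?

Days held (November 8 – December 31, 2019): 54 out of 365
Tax = $2,193,000 × 2.9% × 54/365 = $9,408.8712

$9,408.87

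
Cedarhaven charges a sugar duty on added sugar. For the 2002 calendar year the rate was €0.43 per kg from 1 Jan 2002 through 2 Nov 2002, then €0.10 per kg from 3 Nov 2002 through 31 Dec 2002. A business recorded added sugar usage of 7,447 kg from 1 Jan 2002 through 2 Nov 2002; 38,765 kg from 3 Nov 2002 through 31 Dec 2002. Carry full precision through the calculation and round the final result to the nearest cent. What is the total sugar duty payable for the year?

1 Jan – 2 Nov 2002: 7,447 kg at €0.43/kg → €3,202.21
3 Nov – 31 Dec 2002: 38,765 kg at €0.10/kg → €3,876.50

€7,078.71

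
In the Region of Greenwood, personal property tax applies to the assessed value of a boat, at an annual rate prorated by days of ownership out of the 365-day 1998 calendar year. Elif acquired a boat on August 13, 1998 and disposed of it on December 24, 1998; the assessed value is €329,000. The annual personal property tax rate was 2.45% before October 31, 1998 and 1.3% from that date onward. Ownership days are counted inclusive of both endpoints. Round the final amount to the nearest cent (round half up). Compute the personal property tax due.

August 13 – October 30, 1998: 79 days at 2.45% → €329,000 × 2.45% × 79/365 = €1,744.6014
October 31 – December 24, 1998: 55 days at 1.3% → €329,000 × 1.3% × 55/365 = €644.4795
Total = €2,389.0808

€2,389.08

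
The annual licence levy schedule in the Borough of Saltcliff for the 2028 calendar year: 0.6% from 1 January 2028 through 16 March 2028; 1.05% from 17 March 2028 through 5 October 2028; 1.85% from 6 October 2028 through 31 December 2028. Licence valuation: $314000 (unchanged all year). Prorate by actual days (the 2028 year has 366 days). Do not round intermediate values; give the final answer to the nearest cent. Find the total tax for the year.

$3600.70

1 January – 16 March 2028: 76 days at 0.6% → $314000 × 0.6% × 76/366 = $391.2131
17 March – 5 October 2028: 203 days at 1.05% → $314000 × 1.05% × 203/366 = $1828.6639
6 October – 31 December 2028: 87 days at 1.85% → $314000 × 1.85% × 87/366 = $1380.8279
Total = $3600.7049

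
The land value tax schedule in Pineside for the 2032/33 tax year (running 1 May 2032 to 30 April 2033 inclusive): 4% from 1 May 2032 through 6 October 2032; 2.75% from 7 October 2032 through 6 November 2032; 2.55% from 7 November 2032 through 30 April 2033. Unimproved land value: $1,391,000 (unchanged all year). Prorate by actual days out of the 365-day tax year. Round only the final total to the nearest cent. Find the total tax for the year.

1 May – 6 October 2032: 159 days at 4% → $1,391,000 × 4% × 159/365 = $24,237.6986
7 October – 6 November 2032: 31 days at 2.75% → $1,391,000 × 2.75% × 31/365 = $3,248.8425
7 November 2032 – 30 April 2033: 175 days at 2.55% → $1,391,000 × 2.55% × 175/365 = $17,006.4041
Total = $44,492.9452

$44,492.95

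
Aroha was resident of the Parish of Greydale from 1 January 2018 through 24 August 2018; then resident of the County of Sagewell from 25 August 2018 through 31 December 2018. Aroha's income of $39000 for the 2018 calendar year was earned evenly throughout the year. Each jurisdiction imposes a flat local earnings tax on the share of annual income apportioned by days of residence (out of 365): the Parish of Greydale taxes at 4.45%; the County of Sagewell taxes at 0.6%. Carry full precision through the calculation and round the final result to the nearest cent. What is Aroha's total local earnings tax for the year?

The Parish of Greydale, 1 January – 24 August 2018: 236 days → $39000 × 4.45% × 236/365 = $1122.1315
The County of Sagewell, 25 August – 31 December 2018: 129 days → $39000 × 0.6% × 129/365 = $82.7014
Total = $1204.8329

$1204.83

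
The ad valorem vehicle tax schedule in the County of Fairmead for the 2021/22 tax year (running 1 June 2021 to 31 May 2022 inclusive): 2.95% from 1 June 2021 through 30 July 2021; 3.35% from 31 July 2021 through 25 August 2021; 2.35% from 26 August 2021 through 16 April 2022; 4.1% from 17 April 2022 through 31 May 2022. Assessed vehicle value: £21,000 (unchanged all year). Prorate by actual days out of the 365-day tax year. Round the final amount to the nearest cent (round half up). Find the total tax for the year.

£574.48

1 June – 30 July 2021: 60 days at 2.95% → £21,000 × 2.95% × 60/365 = £101.8356
31 July – 25 August 2021: 26 days at 3.35% → £21,000 × 3.35% × 26/365 = £50.1123
26 August 2021 – 16 April 2022: 234 days at 2.35% → £21,000 × 2.35% × 234/365 = £316.3808
17 April – 31 May 2022: 45 days at 4.1% → £21,000 × 4.1% × 45/365 = £106.1507
Total = £574.4795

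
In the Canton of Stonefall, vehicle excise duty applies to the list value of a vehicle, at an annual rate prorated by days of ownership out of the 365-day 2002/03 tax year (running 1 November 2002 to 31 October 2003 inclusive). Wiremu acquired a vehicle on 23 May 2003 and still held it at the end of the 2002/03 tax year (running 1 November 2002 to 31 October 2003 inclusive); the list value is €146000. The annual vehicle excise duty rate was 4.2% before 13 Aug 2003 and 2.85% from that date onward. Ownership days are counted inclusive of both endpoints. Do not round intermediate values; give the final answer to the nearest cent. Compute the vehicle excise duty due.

€2289.60

23 May – 12 Aug 2003: 82 days at 4.2% → €146000 × 4.2% × 82/365 = €1377.6000
13 Aug – 31 Oct 2003: 80 days at 2.85% → €146000 × 2.85% × 80/365 = €912.0000
Total = €2289.6000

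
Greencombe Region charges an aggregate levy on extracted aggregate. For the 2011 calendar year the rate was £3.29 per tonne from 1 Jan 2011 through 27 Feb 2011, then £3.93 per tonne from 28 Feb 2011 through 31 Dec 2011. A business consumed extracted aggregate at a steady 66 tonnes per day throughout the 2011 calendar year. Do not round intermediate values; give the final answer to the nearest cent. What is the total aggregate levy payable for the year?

1 Jan – 27 Feb 2011: 58 days × 66 tonnes/day = 3,828 tonnes at £3.29/tonne → £12,594.12
28 Feb – 31 Dec 2011: 307 days × 66 tonnes/day = 20,262 tonnes at £3.93/tonne → £79,629.66

£92,223.78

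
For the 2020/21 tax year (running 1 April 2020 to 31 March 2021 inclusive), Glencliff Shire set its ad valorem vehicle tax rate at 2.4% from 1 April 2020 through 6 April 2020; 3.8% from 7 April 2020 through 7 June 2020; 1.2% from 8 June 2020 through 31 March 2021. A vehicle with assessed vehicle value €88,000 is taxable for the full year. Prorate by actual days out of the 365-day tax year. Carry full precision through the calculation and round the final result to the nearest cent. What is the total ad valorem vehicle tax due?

1 April – 6 April 2020: 6 days at 2.4% → €88,000 × 2.4% × 6/365 = €34.7178
7 April – 7 June 2020: 62 days at 3.8% → €88,000 × 3.8% × 62/365 = €568.0219
8 June 2020 – 31 March 2021: 297 days at 1.2% → €88,000 × 1.2% × 297/365 = €859.2658
Total = €1,462.0055

€1,462.01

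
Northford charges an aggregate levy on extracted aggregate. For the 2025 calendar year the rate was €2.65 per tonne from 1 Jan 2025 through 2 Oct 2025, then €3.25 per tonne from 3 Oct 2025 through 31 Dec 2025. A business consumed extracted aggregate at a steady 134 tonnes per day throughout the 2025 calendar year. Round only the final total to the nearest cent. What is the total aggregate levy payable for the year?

1 Jan – 2 Oct 2025: 275 days × 134 tonnes/day = 36,850 tonnes at €2.65/tonne → €97,652.50
3 Oct – 31 Dec 2025: 90 days × 134 tonnes/day = 12,060 tonnes at €3.25/tonne → €39,195.00

€136,847.50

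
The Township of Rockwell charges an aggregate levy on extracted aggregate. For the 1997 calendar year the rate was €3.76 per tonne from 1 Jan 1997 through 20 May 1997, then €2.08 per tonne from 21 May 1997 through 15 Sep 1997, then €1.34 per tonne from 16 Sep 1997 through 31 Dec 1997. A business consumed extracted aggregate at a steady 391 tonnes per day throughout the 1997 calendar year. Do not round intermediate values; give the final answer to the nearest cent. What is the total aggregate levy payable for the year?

€357,851.02

1 Jan – 20 May 1997: 140 days × 391 tonnes/day = 54,740 tonnes at €3.76/tonne → €205,822.40
21 May – 15 Sep 1997: 118 days × 391 tonnes/day = 46,138 tonnes at €2.08/tonne → €95,967.04
16 Sep – 31 Dec 1997: 107 days × 391 tonnes/day = 41,837 tonnes at €1.34/tonne → €56,061.58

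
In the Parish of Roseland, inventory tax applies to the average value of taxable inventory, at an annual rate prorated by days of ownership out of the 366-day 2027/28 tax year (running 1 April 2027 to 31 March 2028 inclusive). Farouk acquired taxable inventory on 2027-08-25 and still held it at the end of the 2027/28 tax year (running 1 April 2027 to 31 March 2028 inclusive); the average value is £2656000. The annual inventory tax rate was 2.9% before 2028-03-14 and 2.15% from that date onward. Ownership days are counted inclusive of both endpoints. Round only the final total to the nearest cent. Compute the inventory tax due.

£45318.91

2027-08-25 to 2028-03-13: 202 days at 2.9% → £2656000 × 2.9% × 202/366 = £42510.5137
2028-03-14 to 2028-03-31: 18 days at 2.15% → £2656000 × 2.15% × 18/366 = £2808.3934
Total = £45318.9071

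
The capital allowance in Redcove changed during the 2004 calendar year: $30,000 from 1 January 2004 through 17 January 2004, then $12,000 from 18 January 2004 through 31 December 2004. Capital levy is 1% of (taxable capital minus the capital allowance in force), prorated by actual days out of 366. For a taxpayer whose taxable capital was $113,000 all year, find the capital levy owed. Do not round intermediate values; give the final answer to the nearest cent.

1 January – 17 January 2004: 17 days, exemption $30,000 → ($113,000 − $30,000) × 1% × 17/366 = $38.5519
18 January – 31 December 2004: 349 days, exemption $12,000 → ($113,000 − $12,000) × 1% × 349/366 = $963.0874
Total = $1,001.6393

$1,001.64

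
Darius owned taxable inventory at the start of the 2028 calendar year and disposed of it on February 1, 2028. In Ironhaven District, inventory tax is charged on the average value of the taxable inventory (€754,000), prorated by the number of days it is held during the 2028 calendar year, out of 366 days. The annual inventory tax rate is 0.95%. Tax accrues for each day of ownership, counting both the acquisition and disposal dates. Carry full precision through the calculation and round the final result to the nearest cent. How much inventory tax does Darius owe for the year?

Days held (January 1 – February 1, 2028): 32 out of 366
Tax = €754,000 × 0.95% × 32/366 = €626.2732

€626.27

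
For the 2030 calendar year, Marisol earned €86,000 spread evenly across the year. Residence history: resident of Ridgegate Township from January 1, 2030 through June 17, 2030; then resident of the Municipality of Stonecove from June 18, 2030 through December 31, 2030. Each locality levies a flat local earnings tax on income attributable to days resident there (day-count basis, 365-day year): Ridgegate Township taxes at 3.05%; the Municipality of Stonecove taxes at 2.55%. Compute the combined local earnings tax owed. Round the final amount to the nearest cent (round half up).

Ridgegate Township, January 1 – June 17, 2030: 168 days → €86,000 × 3.05% × 168/365 = €1,207.2986
The Municipality of Stonecove, June 18 – December 31, 2030: 197 days → €86,000 × 2.55% × 197/365 = €1,183.6192
Total = €2,390.9178

€2,390.92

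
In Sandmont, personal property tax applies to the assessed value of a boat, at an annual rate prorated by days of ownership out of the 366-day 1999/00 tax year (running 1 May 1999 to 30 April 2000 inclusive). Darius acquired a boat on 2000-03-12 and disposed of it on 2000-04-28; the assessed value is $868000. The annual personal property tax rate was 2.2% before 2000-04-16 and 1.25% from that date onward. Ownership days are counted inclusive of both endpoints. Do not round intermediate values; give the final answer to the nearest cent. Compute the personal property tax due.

$2211.50

2000-03-12 to 2000-04-15: 35 days at 2.2% → $868000 × 2.2% × 35/366 = $1826.1202
2000-04-16 to 2000-04-28: 13 days at 1.25% → $868000 × 1.25% × 13/366 = $385.3825
Total = $2211.5027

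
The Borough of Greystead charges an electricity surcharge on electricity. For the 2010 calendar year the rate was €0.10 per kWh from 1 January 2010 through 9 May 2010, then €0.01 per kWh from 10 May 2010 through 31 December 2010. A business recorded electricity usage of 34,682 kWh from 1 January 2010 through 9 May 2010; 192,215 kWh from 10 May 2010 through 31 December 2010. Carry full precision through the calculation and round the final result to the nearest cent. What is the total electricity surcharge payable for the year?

€5,390.35

1 January – 9 May 2010: 34,682 kWh at €0.10/kWh → €3,468.20
10 May – 31 December 2010: 192,215 kWh at €0.01/kWh → €1,922.15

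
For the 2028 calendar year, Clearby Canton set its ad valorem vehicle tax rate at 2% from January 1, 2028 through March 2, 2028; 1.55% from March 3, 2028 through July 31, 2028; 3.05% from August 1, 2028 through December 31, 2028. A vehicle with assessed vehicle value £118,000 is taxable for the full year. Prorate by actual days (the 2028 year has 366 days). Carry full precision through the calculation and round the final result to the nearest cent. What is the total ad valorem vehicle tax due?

£2,658.87

January 1 – March 2, 2028: 62 days at 2% → £118,000 × 2% × 62/366 = £399.7814
March 3 – July 31, 2028: 151 days at 1.55% → £118,000 × 1.55% × 151/366 = £754.5874
August 1 – December 31, 2028: 153 days at 3.05% → £118,000 × 3.05% × 153/366 = £1,504.5000
Total = £2,658.8689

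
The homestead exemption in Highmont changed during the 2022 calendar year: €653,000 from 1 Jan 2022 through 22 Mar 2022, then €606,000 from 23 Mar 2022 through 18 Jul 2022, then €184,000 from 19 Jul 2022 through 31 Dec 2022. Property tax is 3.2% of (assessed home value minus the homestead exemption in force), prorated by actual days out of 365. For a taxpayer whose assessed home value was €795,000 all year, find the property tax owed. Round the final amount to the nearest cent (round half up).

€11,855.78

1 Jan – 22 Mar 2022: 81 days, exemption €653,000 → (€795,000 − €653,000) × 3.2% × 81/365 = €1,008.3945
23 Mar – 18 Jul 2022: 118 days, exemption €606,000 → (€795,000 − €606,000) × 3.2% × 118/365 = €1,955.2438
19 Jul – 31 Dec 2022: 166 days, exemption €184,000 → (€795,000 − €184,000) × 3.2% × 166/365 = €8,892.1425
Total = €11,855.7808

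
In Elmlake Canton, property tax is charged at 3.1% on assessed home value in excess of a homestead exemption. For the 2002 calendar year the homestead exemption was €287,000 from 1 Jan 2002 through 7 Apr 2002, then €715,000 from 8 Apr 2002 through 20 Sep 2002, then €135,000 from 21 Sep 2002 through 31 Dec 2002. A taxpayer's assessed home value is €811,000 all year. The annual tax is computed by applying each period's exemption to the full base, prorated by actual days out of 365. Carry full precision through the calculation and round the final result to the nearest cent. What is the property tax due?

€11,526.56

1 Jan – 7 Apr 2002: 97 days, exemption €287,000 → (€811,000 − €287,000) × 3.1% × 97/365 = €4,316.8986
8 Apr – 20 Sep 2002: 166 days, exemption €715,000 → (€811,000 − €715,000) × 3.1% × 166/365 = €1,353.4685
21 Sep – 31 Dec 2002: 102 days, exemption €135,000 → (€811,000 − €135,000) × 3.1% × 102/365 = €5,856.1973
Total = €11,526.5644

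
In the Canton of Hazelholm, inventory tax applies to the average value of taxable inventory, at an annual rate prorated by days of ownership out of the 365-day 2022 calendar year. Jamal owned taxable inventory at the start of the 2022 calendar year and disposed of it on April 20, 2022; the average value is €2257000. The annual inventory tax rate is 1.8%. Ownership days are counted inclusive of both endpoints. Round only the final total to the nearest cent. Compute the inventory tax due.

Days held (January 1 – April 20, 2022): 110 out of 365
Tax = €2257000 × 1.8% × 110/365 = €12243.4521

€12243.45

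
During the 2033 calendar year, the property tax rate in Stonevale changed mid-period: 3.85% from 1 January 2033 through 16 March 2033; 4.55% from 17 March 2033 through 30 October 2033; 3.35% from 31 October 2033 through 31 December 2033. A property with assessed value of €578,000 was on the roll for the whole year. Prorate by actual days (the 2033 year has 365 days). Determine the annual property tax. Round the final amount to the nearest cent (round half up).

€24,289.46

1 January – 16 March 2033: 75 days at 3.85% → €578,000 × 3.85% × 75/365 = €4,572.5342
17 March – 30 October 2033: 228 days at 4.55% → €578,000 × 4.55% × 228/365 = €16,427.8685
31 October – 31 December 2033: 62 days at 3.35% → €578,000 × 3.35% × 62/365 = €3,289.0575
Total = €24,289.4603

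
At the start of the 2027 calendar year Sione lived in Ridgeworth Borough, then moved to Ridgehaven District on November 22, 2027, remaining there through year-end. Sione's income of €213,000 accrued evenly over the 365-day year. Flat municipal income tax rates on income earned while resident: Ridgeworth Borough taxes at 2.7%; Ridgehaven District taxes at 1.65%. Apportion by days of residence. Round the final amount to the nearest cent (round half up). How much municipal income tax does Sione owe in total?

Ridgeworth Borough, January 1 – November 21, 2027: 325 days → €213,000 × 2.7% × 325/365 = €5,120.7534
Ridgehaven District, November 22 – December 31, 2027: 40 days → €213,000 × 1.65% × 40/365 = €385.1507
Total = €5,505.9041

€5,505.90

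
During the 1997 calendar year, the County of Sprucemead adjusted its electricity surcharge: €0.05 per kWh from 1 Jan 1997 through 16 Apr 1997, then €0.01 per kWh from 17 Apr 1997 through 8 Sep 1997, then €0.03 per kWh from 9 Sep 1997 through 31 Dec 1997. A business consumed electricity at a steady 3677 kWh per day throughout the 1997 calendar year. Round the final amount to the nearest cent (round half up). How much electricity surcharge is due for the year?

€37,395.09

1 Jan – 16 Apr 1997: 106 days × 3677 kWh/day = 389,762 kWh at €0.05/kWh → €19,488.10
17 Apr – 8 Sep 1997: 145 days × 3677 kWh/day = 533,165 kWh at €0.01/kWh → €5,331.65
9 Sep – 31 Dec 1997: 114 days × 3677 kWh/day = 419,178 kWh at €0.03/kWh → €12,575.34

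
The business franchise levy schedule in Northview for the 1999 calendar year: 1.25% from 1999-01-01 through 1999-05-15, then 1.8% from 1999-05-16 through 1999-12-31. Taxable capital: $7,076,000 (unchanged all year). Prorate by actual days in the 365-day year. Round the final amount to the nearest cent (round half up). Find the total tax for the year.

$112,973.67

1999-01-01 to 1999-05-15: 135 days at 1.25% → $7,076,000 × 1.25% × 135/365 = $32,714.3836
1999-05-16 to 1999-12-31: 230 days at 1.8% → $7,076,000 × 1.8% × 230/365 = $80,259.2877
Total = $112,973.6712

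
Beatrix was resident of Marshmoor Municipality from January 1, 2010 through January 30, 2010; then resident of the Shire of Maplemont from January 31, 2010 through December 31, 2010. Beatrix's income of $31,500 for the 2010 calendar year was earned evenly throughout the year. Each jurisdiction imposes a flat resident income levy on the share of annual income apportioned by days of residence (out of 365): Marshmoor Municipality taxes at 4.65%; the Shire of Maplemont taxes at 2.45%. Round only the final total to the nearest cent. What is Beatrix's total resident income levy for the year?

Marshmoor Municipality, January 1 – January 30, 2010: 30 days → $31,500 × 4.65% × 30/365 = $120.3904
The Shire of Maplemont, January 31 – December 31, 2010: 335 days → $31,500 × 2.45% × 335/365 = $708.3185
Total = $828.7089

$828.71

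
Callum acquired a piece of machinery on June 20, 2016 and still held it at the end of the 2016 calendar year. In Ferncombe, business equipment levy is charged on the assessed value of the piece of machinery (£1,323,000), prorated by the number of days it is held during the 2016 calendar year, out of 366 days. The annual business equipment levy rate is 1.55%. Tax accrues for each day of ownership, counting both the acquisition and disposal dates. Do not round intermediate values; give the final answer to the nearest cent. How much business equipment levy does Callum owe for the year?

Days held (June 20 – December 31, 2016): 195 out of 366
Tax = £1,323,000 × 1.55% × 195/366 = £10,925.5943

£10,925.59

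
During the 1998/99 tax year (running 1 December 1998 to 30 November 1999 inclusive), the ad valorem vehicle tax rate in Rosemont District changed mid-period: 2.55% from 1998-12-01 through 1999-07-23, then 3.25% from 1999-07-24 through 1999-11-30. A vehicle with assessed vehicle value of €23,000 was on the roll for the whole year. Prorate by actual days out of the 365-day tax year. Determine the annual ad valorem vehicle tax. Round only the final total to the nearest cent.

1998-12-01 to 1999-07-23: 235 days at 2.55% → €23,000 × 2.55% × 235/365 = €377.6096
1999-07-24 to 1999-11-30: 130 days at 3.25% → €23,000 × 3.25% × 130/365 = €266.2329
Total = €643.8425

€643.84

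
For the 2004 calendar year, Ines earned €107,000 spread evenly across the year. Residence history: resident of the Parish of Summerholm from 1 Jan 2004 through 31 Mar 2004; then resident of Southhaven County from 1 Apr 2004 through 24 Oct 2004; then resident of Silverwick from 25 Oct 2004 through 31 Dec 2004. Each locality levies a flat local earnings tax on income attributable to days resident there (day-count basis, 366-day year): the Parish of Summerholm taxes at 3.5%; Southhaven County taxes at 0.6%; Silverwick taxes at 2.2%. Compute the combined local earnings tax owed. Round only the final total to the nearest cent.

€1,731.59

The Parish of Summerholm, 1 Jan – 31 Mar 2004: 91 days → €107,000 × 3.5% × 91/366 = €931.1339
Southhaven County, 1 Apr – 24 Oct 2004: 207 days → €107,000 × 0.6% × 207/366 = €363.0984
Silverwick, 25 Oct – 31 Dec 2004: 68 days → €107,000 × 2.2% × 68/366 = €437.3552
Total = €1,731.5874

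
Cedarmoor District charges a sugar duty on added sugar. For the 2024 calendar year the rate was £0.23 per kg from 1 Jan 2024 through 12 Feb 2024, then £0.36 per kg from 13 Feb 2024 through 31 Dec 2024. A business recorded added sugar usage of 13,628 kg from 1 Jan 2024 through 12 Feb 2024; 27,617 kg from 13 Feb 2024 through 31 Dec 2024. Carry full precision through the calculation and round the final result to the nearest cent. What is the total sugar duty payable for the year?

1 Jan – 12 Feb 2024: 13,628 kg at £0.23/kg → £3,134.44
13 Feb – 31 Dec 2024: 27,617 kg at £0.36/kg → £9,942.12

£13,076.56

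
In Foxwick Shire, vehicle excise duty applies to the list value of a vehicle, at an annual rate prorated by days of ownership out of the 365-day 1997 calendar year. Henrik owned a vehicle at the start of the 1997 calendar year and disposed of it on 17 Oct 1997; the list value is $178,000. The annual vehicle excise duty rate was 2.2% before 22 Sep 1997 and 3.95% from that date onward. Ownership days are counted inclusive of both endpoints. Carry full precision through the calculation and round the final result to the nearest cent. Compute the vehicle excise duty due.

$3,333.23

1 Jan – 21 Sep 1997: 264 days at 2.2% → $178,000 × 2.2% × 264/365 = $2,832.3945
22 Sep – 17 Oct 1997: 26 days at 3.95% → $178,000 × 3.95% × 26/365 = $500.8384
Total = $3,333.2329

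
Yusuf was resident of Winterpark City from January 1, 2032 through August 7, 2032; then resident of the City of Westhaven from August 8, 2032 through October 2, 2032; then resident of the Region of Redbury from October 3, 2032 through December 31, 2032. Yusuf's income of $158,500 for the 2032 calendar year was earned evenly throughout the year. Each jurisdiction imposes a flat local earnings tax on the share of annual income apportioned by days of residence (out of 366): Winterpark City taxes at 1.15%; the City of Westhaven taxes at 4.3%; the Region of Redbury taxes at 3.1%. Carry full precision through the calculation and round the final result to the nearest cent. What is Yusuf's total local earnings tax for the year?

Winterpark City, January 1 – August 7, 2032: 220 days → $158,500 × 1.15% × 220/366 = $1,095.6421
The City of Westhaven, August 8 – October 2, 2032: 56 days → $158,500 × 4.3% × 56/366 = $1,042.8087
The Region of Redbury, October 3 – December 31, 2032: 90 days → $158,500 × 3.1% × 90/366 = $1,208.2377
Total = $3,346.6885

$3,346.69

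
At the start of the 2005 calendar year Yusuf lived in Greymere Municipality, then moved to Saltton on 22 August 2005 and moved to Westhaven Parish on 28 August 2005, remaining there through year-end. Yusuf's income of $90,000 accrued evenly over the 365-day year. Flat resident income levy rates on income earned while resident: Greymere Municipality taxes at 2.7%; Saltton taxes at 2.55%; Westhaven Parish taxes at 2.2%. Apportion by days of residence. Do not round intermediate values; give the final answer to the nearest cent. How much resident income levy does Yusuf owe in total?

$2,272.44

Greymere Municipality, 1 January – 21 August 2005: 233 days → $90,000 × 2.7% × 233/365 = $1,551.2055
Saltton, 22 August – 27 August 2005: 6 days → $90,000 × 2.55% × 6/365 = $37.7260
Westhaven Parish, 28 August – 31 December 2005: 126 days → $90,000 × 2.2% × 126/365 = $683.5068
Total = $2,272.4384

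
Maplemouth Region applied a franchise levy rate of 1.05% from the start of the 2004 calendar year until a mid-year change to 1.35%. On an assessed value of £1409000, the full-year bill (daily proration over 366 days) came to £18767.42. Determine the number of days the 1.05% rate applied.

22 days

Let d = days at the first rate; then 366 − d days at the second rate.
£1409000 × [1.05%·d + 1.35%·(366−d)] / 366 = £18767.42
Solving gives d = 22, so the new rate took effect on 23 January 2004.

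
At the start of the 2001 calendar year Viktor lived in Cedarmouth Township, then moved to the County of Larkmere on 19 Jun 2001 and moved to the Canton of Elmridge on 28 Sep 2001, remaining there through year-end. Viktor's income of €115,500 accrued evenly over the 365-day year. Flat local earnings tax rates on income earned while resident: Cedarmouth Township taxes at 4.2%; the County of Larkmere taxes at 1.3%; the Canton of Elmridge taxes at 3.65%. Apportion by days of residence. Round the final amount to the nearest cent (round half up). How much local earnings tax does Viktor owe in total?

Cedarmouth Township, 1 Jan – 18 Jun 2001: 169 days → €115,500 × 4.2% × 169/365 = €2,246.0795
The County of Larkmere, 19 Jun – 27 Sep 2001: 101 days → €115,500 × 1.3% × 101/365 = €415.4836
The Canton of Elmridge, 28 Sep – 31 Dec 2001: 95 days → €115,500 × 3.65% × 95/365 = €1,097.2500
Total = €3,758.8130

€3,758.81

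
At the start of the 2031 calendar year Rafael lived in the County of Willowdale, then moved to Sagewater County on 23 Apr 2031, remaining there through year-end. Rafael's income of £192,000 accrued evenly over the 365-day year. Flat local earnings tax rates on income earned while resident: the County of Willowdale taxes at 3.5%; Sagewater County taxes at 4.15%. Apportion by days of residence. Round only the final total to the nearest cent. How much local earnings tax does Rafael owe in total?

£7,585.05

The County of Willowdale, 1 Jan – 22 Apr 2031: 112 days → £192,000 × 3.5% × 112/365 = £2,062.0274
Sagewater County, 23 Apr – 31 Dec 2031: 253 days → £192,000 × 4.15% × 253/365 = £5,523.0247
Total = £7,585.0521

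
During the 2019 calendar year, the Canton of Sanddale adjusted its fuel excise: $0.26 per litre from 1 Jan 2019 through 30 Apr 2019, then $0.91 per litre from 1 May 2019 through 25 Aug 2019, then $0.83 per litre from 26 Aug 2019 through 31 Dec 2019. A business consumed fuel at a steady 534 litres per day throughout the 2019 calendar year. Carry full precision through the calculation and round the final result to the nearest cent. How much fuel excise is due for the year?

$130,247.94

1 Jan – 30 Apr 2019: 120 days × 534 litres/day = 64,080 litres at $0.26/litre → $16,660.80
1 May – 25 Aug 2019: 117 days × 534 litres/day = 62,478 litres at $0.91/litre → $56,854.98
26 Aug – 31 Dec 2019: 128 days × 534 litres/day = 68,352 litres at $0.83/litre → $56,732.16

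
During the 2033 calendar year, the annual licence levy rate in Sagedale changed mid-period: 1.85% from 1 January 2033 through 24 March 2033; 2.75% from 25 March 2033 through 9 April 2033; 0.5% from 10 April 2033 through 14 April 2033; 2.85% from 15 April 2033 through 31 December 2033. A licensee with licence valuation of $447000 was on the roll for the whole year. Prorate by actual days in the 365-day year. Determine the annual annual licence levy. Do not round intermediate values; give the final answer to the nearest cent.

1 January – 24 March 2033: 83 days at 1.85% → $447000 × 1.85% × 83/365 = $1880.4616
25 March – 9 April 2033: 16 days at 2.75% → $447000 × 2.75% × 16/365 = $538.8493
10 April – 14 April 2033: 5 days at 0.5% → $447000 × 0.5% × 5/365 = $30.6164
15 April – 31 December 2033: 261 days at 2.85% → $447000 × 2.85% × 261/365 = $9109.6151
Total = $11559.5425

$11559.54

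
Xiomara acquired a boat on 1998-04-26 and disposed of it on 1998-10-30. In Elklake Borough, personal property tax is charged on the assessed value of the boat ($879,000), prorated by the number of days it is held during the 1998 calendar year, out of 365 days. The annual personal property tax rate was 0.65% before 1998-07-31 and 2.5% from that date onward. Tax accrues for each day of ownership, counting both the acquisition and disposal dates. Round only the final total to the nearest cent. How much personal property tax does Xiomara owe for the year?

$7,041.63

1998-04-26 to 1998-07-30: 96 days at 0.65% → $879,000 × 0.65% × 96/365 = $1,502.7288
1998-07-31 to 1998-10-30: 92 days at 2.5% → $879,000 × 2.5% × 92/365 = $5,538.9041
Total = $7,041.6329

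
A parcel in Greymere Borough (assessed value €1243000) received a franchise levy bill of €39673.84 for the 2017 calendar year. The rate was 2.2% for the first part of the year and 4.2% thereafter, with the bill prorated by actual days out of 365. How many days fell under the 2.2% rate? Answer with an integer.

184 days

Let d = days at the first rate; then 365 − d days at the second rate.
€1243000 × [2.2%·d + 4.2%·(365−d)] / 365 = €39673.84
Solving gives d = 184, so the new rate took effect on July 4, 2017.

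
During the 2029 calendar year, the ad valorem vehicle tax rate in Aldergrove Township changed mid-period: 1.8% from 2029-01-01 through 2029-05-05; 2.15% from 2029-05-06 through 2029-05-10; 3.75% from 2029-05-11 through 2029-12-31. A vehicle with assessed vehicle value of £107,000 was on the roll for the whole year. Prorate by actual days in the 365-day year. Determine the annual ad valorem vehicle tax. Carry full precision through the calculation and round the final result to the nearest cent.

£3,274.49

2029-01-01 to 2029-05-05: 125 days at 1.8% → £107,000 × 1.8% × 125/365 = £659.5890
2029-05-06 to 2029-05-10: 5 days at 2.15% → £107,000 × 2.15% × 5/365 = £31.5137
2029-05-11 to 2029-12-31: 235 days at 3.75% → £107,000 × 3.75% × 235/365 = £2,583.3904
Total = £3,274.4932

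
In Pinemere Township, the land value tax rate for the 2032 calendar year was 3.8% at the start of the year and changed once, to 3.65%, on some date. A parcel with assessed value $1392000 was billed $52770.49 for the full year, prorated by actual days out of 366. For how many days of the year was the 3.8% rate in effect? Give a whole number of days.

Let d = days at the first rate; then 366 − d days at the second rate.
$1392000 × [3.8%·d + 3.65%·(366−d)] / 366 = $52770.49
Solving gives d = 344, so the new rate took effect on 10 Dec 2032.

344 days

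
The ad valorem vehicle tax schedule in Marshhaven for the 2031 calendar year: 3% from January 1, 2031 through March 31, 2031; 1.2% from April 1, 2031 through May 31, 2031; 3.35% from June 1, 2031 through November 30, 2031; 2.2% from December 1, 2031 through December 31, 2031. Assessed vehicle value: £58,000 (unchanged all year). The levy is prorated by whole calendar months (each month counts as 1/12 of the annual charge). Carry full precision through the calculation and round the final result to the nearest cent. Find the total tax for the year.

January 1 – March 31, 2031: 3 months at 3% → £58,000 × 3% × 3/12 = £435.0000
April 1 – May 31, 2031: 2 months at 1.2% → £58,000 × 1.2% × 2/12 = £116.0000
June 1 – November 30, 2031: 6 months at 3.35% → £58,000 × 3.35% × 6/12 = £971.5000
December 1 – December 31, 2031: 1 month at 2.2% → £58,000 × 2.2% × 1/12 = £106.3333
Total = £1,628.8333

£1,628.83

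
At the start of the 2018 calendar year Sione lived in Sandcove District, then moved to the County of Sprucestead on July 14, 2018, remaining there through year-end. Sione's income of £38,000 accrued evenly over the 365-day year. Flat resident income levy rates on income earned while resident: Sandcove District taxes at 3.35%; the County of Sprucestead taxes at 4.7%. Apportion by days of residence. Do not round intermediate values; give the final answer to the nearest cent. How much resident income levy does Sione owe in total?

£1,513.34

Sandcove District, January 1 – July 13, 2018: 194 days → £38,000 × 3.35% × 194/365 = £676.6082
The County of Sprucestead, July 14 – December 31, 2018: 171 days → £38,000 × 4.7% × 171/365 = £836.7288
Total = £1,513.3370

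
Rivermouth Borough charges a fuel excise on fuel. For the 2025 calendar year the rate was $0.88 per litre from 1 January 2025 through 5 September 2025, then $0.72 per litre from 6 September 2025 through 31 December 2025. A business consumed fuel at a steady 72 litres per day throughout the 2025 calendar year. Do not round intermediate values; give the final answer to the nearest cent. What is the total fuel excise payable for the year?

$21778.56

1 January – 5 September 2025: 248 days × 72 litres/day = 17,856 litres at $0.88/litre → $15713.28
6 September – 31 December 2025: 117 days × 72 litres/day = 8,424 litres at $0.72/litre → $6065.28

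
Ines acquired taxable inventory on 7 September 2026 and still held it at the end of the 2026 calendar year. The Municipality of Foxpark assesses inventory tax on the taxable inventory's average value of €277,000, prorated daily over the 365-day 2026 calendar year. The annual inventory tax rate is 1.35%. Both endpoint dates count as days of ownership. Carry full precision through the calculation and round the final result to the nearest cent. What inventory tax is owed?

€1,188.44

Days held (7 September – 31 December 2026): 116 out of 365
Tax = €277,000 × 1.35% × 116/365 = €1,188.4438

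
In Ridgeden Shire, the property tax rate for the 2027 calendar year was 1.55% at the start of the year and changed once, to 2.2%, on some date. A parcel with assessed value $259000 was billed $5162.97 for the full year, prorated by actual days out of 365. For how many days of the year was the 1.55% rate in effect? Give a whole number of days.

116 days

Let d = days at the first rate; then 365 − d days at the second rate.
$259000 × [1.55%·d + 2.2%·(365−d)] / 365 = $5162.97
Solving gives d = 116, so the new rate took effect on 27 April 2027.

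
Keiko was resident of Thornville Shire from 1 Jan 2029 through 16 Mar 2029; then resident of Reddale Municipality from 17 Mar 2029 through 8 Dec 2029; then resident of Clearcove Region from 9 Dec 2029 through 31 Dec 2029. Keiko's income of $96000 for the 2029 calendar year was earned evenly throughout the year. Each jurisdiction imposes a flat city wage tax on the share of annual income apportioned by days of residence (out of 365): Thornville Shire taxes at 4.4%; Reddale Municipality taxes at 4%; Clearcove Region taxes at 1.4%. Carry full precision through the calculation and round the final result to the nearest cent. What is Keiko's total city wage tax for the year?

Thornville Shire, 1 Jan – 16 Mar 2029: 75 days → $96000 × 4.4% × 75/365 = $867.9452
Reddale Municipality, 17 Mar – 8 Dec 2029: 267 days → $96000 × 4% × 267/365 = $2808.9863
Clearcove Region, 9 Dec – 31 Dec 2029: 23 days → $96000 × 1.4% × 23/365 = $84.6904
Total = $3761.6219

$3761.62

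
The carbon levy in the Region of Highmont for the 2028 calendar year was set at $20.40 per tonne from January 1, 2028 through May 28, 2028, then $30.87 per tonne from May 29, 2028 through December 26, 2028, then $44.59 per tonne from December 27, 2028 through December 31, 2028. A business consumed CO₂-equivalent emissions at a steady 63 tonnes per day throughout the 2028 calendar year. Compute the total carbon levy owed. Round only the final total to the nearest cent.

January 1 – May 28, 2028: 149 days × 63 tonnes/day = 9,387 tonnes at $20.40/tonne → $191494.80
May 29 – December 26, 2028: 212 days × 63 tonnes/day = 13,356 tonnes at $30.87/tonne → $412299.72
December 27 – December 31, 2028: 5 days × 63 tonnes/day = 315 tonnes at $44.59/tonne → $14045.85

$617840.37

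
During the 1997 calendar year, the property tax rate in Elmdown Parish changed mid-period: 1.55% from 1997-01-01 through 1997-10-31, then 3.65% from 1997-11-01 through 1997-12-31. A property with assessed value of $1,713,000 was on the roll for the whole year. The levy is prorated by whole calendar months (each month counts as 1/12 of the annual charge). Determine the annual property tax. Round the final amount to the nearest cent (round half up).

$32,547.00

1997-01-01 to 1997-10-31: 10 months at 1.55% → $1,713,000 × 1.55% × 10/12 = $22,126.2500
1997-11-01 to 1997-12-31: 2 months at 3.65% → $1,713,000 × 3.65% × 2/12 = $10,420.7500
Total = $32,547.0000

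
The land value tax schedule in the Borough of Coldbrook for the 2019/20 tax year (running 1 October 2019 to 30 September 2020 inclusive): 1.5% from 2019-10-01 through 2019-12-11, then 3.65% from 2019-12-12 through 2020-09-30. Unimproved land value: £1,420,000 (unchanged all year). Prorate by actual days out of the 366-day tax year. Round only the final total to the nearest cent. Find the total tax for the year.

£45,824.10

2019-10-01 to 2019-12-11: 72 days at 1.5% → £1,420,000 × 1.5% × 72/366 = £4,190.1639
2019-12-12 to 2020-09-30: 294 days at 3.65% → £1,420,000 × 3.65% × 294/366 = £41,633.9344
Total = £45,824.0984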